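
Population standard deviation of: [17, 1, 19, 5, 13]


Mean = 55/5 = 11
  (17-11)²=36
  (1-11)²=100
  (19-11)²=64
  (5-11)²=36
  (13-11)²=4
Σ(x-μ)² = 240
σ² = 240/5 = 48

σ = √(48) ≈ 6.9282


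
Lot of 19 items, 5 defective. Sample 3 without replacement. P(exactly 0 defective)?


Hypergeometric: C(5,0)×C(14,3)/C(19,3)
= 1×364/969 = 364/969

P(X=0) = 364/969 ≈ 37.56%


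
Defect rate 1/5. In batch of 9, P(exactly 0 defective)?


Binomial: P(X=0) = C(9,0)×p^0×(1-p)^9
= 1 × 1 × 262144/1953125 = 262144/1953125

P(X=0) = 262144/1953125 ≈ 13.42%


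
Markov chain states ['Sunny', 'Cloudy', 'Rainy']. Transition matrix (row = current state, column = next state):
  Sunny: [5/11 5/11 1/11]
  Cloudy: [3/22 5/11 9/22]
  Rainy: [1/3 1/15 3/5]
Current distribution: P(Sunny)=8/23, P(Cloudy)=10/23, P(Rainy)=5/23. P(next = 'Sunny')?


P(next=Sunny) = Σᵢ P(now=i)×P(i→Sunny)
= 8/23×5/11 + 10/23×3/22 + 5/23×1/3
= 40/253 + 15/253 + 5/69 = 20/69

P = 20/69 ≈ 0.2899


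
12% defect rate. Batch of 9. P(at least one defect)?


P(all good) = (22/25)^9 = 1207269217792/3814697265625
P(≥1 defect) = 2607428047833/3814697265625

P = 2607428047833/3814697265625 ≈ 68.35%


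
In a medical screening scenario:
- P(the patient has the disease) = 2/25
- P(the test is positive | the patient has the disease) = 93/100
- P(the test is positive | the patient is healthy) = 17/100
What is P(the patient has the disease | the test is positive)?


Using Bayes' theorem:
P(A|B) = P(B|A)·P(A) / P(B)

P(the test is positive) = 93/100 × 2/25 + 17/100 × 23/25
= 93/1250 + 391/2500 = 577/2500

P(the patient has the disease|the test is positive) = (93/1250) / (577/2500) = 186/577

P(the patient has the disease|the test is positive) = 186/577 ≈ 32.24%


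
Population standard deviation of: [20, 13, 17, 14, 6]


Mean = 70/5 = 14
  (20-14)²=36
  (13-14)²=1
  (17-14)²=9
  (14-14)²=0
  (6-14)²=64
Σ(x-μ)² = 110
σ² = 110/5 = 22

σ = √(22) ≈ 4.6904


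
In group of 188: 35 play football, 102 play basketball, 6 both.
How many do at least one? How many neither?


|A∪B| = 35+102-6 = 131
Neither = 188-131 = 57

At least one: 131; Neither: 57


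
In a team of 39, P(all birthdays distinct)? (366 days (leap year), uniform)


P(all different) = Π(366-i)/366 for i=0..38
= (366/366)×(365/366)×...×(328/366)
= 0.122510

P ≈ 0.1225 ≈ 12.25%


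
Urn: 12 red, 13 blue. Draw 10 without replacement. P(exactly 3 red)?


Hypergeometric: C(12,3)×C(13,7)/C(25,10)
= 220×1716/3268760 = 858/7429

P(X=3) = 858/7429 ≈ 11.55%


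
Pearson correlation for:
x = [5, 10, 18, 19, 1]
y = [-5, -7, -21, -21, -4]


n=5, Σx=53, Σy=-58, Σxy=-876, Σx²=811, Σy²=972
r = (5×(-876) - 53×(-58))/√((5×811 - 53²)(5×972 - (-58)²))
= -1306/√(1246×1496) = -1306/√1864016 ≈ -1306/1365.2897 ≈ -0.9566

r ≈ -0.9566


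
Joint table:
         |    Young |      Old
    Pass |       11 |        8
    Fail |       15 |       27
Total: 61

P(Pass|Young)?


P(Pass|Young) = 11/(11+15) = 11/26

P = 11/26 ≈ 42.31%


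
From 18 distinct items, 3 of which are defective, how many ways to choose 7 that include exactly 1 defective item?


Choose 1 of the 3 defective items and 6 of the other 15 items:
C(3,1)×C(15,6) = 3×5005 = 15015

15015


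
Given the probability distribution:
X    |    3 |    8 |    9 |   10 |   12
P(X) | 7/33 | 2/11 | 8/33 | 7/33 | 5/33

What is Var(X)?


E[X] = 271/33
E[X²] = 2515/33
Var(X) = E[X²] - (E[X])² = 2515/33 - 73441/1089 = 9554/1089

Var(X) = 9554/1089 ≈ 8.7732


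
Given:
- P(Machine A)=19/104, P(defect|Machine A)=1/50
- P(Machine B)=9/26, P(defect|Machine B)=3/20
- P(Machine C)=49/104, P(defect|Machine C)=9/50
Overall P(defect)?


P(B) = Σ P(B|Aᵢ)×P(Aᵢ)
  1/50×19/104 = 19/5200
  3/20×9/26 = 27/520
  9/50×49/104 = 441/5200
Sum = 73/520

P(defect) = 73/520 ≈ 14.04%


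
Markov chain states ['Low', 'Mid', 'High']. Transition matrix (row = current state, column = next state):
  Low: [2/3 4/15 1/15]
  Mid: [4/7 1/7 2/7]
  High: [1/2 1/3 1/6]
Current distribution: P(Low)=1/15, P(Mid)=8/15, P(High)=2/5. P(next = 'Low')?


P(next=Low) = Σᵢ P(now=i)×P(i→Low)
= 1/15×2/3 + 8/15×4/7 + 2/5×1/2
= 2/45 + 32/105 + 1/5 = 173/315

P = 173/315 ≈ 0.5492


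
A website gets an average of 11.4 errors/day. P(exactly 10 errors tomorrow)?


Poisson(λ=11.4): P(X=10) = e^(-λ)×λ^k/k!
= e^(-11.4) × 11.4^10 / 10!
≈ 1.119548484e-05 × 37072213141.2 / 3628800 ≈ 0.114374

P(X=10) ≈ 0.114374 ≈ 11.44%


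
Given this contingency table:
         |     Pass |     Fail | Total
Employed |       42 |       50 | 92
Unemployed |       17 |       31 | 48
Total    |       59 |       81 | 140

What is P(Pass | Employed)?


P(Pass | Employed) = 42/(42+50) = 42/92 = 21/46

P(Pass|Employed) = 21/46 ≈ 45.65%


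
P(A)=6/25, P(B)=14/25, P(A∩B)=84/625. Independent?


P(A)×P(B) = 84/625
P(A∩B) = 84/625
Equal ✓ → Independent

Yes, independent


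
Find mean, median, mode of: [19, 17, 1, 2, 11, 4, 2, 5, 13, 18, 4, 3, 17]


Sorted: [1, 2, 2, 3, 4, 4, 5, 11, 13, 17, 17, 18, 19]
Mean = 116/13
Median = 5
Freq: {19: 1, 17: 2, 1: 1, 2: 2, 11: 1, 4: 2, 5: 1, 13: 1, 18: 1, 3: 1}
Mode: [2, 4, 17]

Mean=116/13, Median=5, Mode=[2, 4, 17]


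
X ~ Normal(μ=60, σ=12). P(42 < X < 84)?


z₁=(42-60)/12=-1.5, z₂=(84-60)/12=2.0
P = Φ(2.0) - Φ(-1.5) = 0.977250 - 0.066807 = 0.910443 ≈ 0.9104

P(42 < X < 84) ≈ 0.9104


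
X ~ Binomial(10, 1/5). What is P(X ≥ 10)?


P(X ≥ 10) = Σ P(X=i) for i=10..10
P(X=10) = 1/9765625
Sum = 1/9765625

P(X ≥ 10) = 1/9765625 ≈ 0.00%


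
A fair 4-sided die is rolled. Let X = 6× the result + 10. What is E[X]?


E[die] = (1+4)/2 = 5/2
E[X] = 6×5/2 + 10 = 25

E[X] = 25


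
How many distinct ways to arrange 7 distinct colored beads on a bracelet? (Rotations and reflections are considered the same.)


Free circular arrangements: rotations and reflections both identified.
(n-1)!/2 = 6!/2 = 720/2 = 360

360


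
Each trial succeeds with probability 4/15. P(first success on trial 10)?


Geometric: P(X=10) = (1-p)^(k-1)×p = (11/15)^9×4/15 = 9431790764/576650390625

P(X=10) = 9431790764/576650390625 ≈ 1.64%


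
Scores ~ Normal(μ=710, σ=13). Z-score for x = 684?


z = (x - μ)/σ = (684 - 710)/13 = -2.0

z = -2.0


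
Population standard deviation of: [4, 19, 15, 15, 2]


Mean = 55/5 = 11
  (4-11)²=49
  (19-11)²=64
  (15-11)²=16
  (15-11)²=16
  (2-11)²=81
Σ(x-μ)² = 226
σ² = 226/5

σ = √(226/5) ≈ 6.7231


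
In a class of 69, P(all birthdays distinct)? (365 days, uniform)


P(all different) = Π(365-i)/365 for i=0..68
= (365/365)×(364/365)×...×(297/365)
= 0.001036

P ≈ 0.0010 ≈ 0.10%


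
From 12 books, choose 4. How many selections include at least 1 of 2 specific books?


Complement: C(12,4) - C(10,4) = 495 - 210 = 285

285


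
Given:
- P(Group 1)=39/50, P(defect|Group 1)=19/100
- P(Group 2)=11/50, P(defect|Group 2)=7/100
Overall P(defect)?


P(B) = Σ P(B|Aᵢ)×P(Aᵢ)
  19/100×39/50 = 741/5000
  7/100×11/50 = 77/5000
Sum = 409/2500

P(defect) = 409/2500 ≈ 16.36%


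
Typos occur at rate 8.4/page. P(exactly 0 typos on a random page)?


Poisson(λ=8.4): P(X=0) = e^(-λ)×λ^k/k!
= e^(-8.4) × 8.4^0 / 0!
≈ 0.0002248673242 × 1 / 1 ≈ 0.000225

P(X=0) ≈ 0.000225 ≈ 0.02%


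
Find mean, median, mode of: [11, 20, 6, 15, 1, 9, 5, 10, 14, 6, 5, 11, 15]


Sorted: [1, 5, 5, 6, 6, 9, 10, 11, 11, 14, 15, 15, 20]
Mean = 128/13
Median = 10
Freq: {11: 2, 20: 1, 6: 2, 15: 2, 1: 1, 9: 1, 5: 2, 10: 1, 14: 1}
Mode: [5, 6, 11, 15]

Mean=128/13, Median=10, Mode=[5, 6, 11, 15]


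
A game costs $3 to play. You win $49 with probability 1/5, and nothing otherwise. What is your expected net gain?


E[gain] = (49-3)×1/5 + (-3)×4/5
= 46/5 - 12/5 = 34/5

Expected net gain = $34/5 ≈ $6.80


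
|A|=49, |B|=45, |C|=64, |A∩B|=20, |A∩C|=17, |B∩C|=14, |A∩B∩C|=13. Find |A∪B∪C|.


|A∪B∪C| = 49+45+64-20-17-14+13 = 120

|A∪B∪C| = 120


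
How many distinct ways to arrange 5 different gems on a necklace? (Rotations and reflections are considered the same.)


Free circular arrangements: rotations and reflections both identified.
(n-1)!/2 = 4!/2 = 24/2 = 12

12


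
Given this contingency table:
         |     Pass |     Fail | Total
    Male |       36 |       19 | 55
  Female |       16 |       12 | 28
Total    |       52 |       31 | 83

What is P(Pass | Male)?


P(Pass | Male) = 36/(36+19) = 36/55

P(Pass|Male) = 36/55 ≈ 65.45%


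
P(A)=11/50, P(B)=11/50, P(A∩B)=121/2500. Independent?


P(A)×P(B) = 121/2500
P(A∩B) = 121/2500
Equal ✓ → Independent

Yes, independent


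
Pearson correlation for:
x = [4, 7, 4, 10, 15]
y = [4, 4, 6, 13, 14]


n=5, Σx=40, Σy=41, Σxy=408, Σx²=406, Σy²=433
r = (5×408 - 40×41)/√((5×406 - 40²)(5×433 - 41²))
= 400/√(430×484) = 400/√208120 ≈ 400/456.2017 ≈ 0.8768

r ≈ 0.8768


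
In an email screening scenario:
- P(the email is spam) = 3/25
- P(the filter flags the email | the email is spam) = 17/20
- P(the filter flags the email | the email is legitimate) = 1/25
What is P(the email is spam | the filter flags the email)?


Using Bayes' theorem:
P(A|B) = P(B|A)·P(A) / P(B)

P(the filter flags the email) = 17/20 × 3/25 + 1/25 × 22/25
= 51/500 + 22/625 = 343/2500

P(the email is spam|the filter flags the email) = (51/500) / (343/2500) = 255/343

P(the email is spam|the filter flags the email) = 255/343 ≈ 74.34%


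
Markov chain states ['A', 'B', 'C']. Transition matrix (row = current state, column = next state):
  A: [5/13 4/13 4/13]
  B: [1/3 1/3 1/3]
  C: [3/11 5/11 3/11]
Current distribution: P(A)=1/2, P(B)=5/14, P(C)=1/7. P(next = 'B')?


P(next=B) = Σᵢ P(now=i)×P(i→B)
= 1/2×4/13 + 5/14×1/3 + 1/7×5/11
= 2/13 + 5/42 + 5/77 = 2029/6006

P = 2029/6006 ≈ 0.3378


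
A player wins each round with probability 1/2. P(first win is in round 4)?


Geometric: P(X=4) = (1-p)^(k-1)×p = (1/2)^3×1/2 = 1/16

P(X=4) = 1/16 ≈ 6.25%


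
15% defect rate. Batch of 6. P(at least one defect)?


P(all good) = (17/20)^6 = 24137569/64000000
P(≥1 defect) = 39862431/64000000

P = 39862431/64000000 ≈ 62.29%


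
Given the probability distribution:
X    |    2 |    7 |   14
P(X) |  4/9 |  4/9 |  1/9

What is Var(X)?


E[X] = 50/9
E[X²] = 136/3
Var(X) = E[X²] - (E[X])² = 136/3 - 2500/81 = 1172/81

Var(X) = 1172/81 ≈ 14.4691


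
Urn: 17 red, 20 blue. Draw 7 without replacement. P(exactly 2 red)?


Hypergeometric: C(17,2)×C(20,5)/C(37,7)
= 136×15504/10295472 = 2584/12617

P(X=2) = 2584/12617 ≈ 20.48%


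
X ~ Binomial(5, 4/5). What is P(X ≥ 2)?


P(X ≥ 2) = Σ P(X=i) for i=2..5
P(X=2) = 32/625
P(X=3) = 128/625
P(X=4) = 256/625
P(X=5) = 1024/3125
Sum = 3104/3125

P(X ≥ 2) = 3104/3125 ≈ 99.33%


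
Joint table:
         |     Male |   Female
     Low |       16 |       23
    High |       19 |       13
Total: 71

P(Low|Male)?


P(Low|Male) = 16/(16+19) = 16/35

P = 16/35 ≈ 45.71%


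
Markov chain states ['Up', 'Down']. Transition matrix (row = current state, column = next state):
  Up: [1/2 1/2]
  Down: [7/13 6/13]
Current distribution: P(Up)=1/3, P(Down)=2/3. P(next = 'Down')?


P(next=Down) = Σᵢ P(now=i)×P(i→Down)
= 1/3×1/2 + 2/3×6/13
= 1/6 + 4/13 = 37/78

P = 37/78 ≈ 0.4744


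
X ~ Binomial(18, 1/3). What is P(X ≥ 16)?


P(X ≥ 16) = Σ P(X=i) for i=16..18
P(X=16) = 68/43046721
P(X=17) = 4/43046721
P(X=18) = 1/387420489
Sum = 649/387420489

P(X ≥ 16) = 649/387420489 ≈ 0.00%


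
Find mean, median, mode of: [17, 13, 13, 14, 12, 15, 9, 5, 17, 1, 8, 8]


Sorted: [1, 5, 8, 8, 9, 12, 13, 13, 14, 15, 17, 17]
Mean = 132/12 = 11
Median = 25/2
Freq: {17: 2, 13: 2, 14: 1, 12: 1, 15: 1, 9: 1, 5: 1, 1: 1, 8: 2}
Mode: [8, 13, 17]

Mean=11, Median=25/2, Mode=[8, 13, 17]


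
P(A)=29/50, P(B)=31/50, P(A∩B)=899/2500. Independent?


P(A)×P(B) = 899/2500
P(A∩B) = 899/2500
Equal ✓ → Independent

Yes, independent


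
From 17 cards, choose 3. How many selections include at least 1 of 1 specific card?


Complement: C(17,3) - C(16,3) = 680 - 560 = 120

120


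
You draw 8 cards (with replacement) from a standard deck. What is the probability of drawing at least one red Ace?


P(not a red Ace) = 50/52 = 25/26
P(none in 8 draws) = (25/26)^8 = 152587890625/208827064576
P(≥1 red Ace) = 1 - 152587890625/208827064576 = 56239173951/208827064576

P = 56239173951/208827064576 ≈ 26.93%


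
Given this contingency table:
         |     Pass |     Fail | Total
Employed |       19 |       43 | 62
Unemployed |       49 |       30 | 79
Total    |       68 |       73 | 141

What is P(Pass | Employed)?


P(Pass | Employed) = 19/(19+43) = 19/62

P(Pass|Employed) = 19/62 ≈ 30.65%


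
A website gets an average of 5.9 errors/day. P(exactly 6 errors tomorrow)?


Poisson(λ=5.9): P(X=6) = e^(-λ)×λ^k/k!
= e^(-5.9) × 5.9^6 / 6!
≈ 0.002739444819 × 42180.533641 / 720 ≈ 0.160488

P(X=6) ≈ 0.160488 ≈ 16.05%


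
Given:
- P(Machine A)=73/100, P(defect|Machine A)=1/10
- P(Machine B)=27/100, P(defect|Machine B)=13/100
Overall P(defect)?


P(B) = Σ P(B|Aᵢ)×P(Aᵢ)
  1/10×73/100 = 73/1000
  13/100×27/100 = 351/10000
Sum = 1081/10000

P(defect) = 1081/10000 ≈ 10.81%


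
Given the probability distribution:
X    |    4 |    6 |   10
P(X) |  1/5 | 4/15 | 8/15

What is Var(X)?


E[X] = 116/15
E[X²] = 992/15
Var(X) = E[X²] - (E[X])² = 992/15 - 13456/225 = 1424/225

Var(X) = 1424/225 ≈ 6.3289


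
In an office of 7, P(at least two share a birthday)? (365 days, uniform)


P(all different) = Π(365-i)/365 for i=0..6
= 0.943764
P(match) = 1 - 0.943764 = 0.056236

P ≈ 0.0562 ≈ 5.62%


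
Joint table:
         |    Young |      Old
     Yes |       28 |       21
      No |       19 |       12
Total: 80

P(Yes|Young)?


P(Yes|Young) = 28/(28+19) = 28/47

P = 28/47 ≈ 59.57%


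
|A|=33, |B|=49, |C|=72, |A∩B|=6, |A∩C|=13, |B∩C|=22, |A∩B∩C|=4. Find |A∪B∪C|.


|A∪B∪C| = 33+49+72-6-13-22+4 = 117

|A∪B∪C| = 117


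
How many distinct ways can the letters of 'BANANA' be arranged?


Letters: 6, freq: {'B': 1, 'A': 3, 'N': 2}
6!/(1!×3!×2!) = 720/12 = 60

60


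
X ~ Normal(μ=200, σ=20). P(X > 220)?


z = (220-200)/20 = 1.0
P(X > 220) = 1 - P(Z ≤ 1.0) = 1 - 0.8413 = 0.1587

P(X > 220) ≈ 0.1587


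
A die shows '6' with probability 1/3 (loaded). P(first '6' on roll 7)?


Geometric: P(X=7) = (1-p)^(k-1)×p = (2/3)^6×1/3 = 64/2187

P(X=7) = 64/2187 ≈ 2.93%


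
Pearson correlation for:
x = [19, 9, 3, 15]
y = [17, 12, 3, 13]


n=4, Σx=46, Σy=45, Σxy=635, Σx²=676, Σy²=611
r = (4×635 - 46×45)/√((4×676 - 46²)(4×611 - 45²))
= 470/√(588×419) = 470/√246372 ≈ 470/496.3587 ≈ 0.9469

r ≈ 0.9469


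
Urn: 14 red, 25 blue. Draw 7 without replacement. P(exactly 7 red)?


Hypergeometric: C(14,7)×C(25,0)/C(39,7)
= 3432×1/15380937 = 8/35853

P(X=7) = 8/35853 ≈ 0.02%


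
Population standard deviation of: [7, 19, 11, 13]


Mean = 50/4 = 25/2
  (7-25/2)²=121/4
  (19-25/2)²=169/4
  (11-25/2)²=9/4
  (13-25/2)²=1/4
Σ(x-μ)² = 75
σ² = 75/4

σ = √(75/4) ≈ 4.3301


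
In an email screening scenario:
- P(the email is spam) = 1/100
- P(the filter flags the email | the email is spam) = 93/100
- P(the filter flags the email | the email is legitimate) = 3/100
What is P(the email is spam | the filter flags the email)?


Using Bayes' theorem:
P(A|B) = P(B|A)·P(A) / P(B)

P(the filter flags the email) = 93/100 × 1/100 + 3/100 × 99/100
= 93/10000 + 297/10000 = 39/1000

P(the email is spam|the filter flags the email) = (93/10000) / (39/1000) = 31/130

P(the email is spam|the filter flags the email) = 31/130 ≈ 23.85%


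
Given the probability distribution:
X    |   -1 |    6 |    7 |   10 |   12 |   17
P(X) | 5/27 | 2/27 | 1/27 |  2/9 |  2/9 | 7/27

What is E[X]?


E[X] = Σ x·P(X=x)
= (-1)×(5/27) + (6)×(2/27) + (7)×(1/27) + (10)×(2/9) + (12)×(2/9) + (17)×(7/27)
= 265/27

E[X] = 265/27


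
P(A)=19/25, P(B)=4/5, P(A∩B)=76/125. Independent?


P(A)×P(B) = 76/125
P(A∩B) = 76/125
Equal ✓ → Independent

Yes, independent


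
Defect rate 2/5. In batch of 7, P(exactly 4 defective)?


Binomial: P(X=4) = C(7,4)×p^4×(1-p)^3
= 35 × 16/625 × 27/125 = 3024/15625

P(X=4) = 3024/15625 ≈ 19.35%


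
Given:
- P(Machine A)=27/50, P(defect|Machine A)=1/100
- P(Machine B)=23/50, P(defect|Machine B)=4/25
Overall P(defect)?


P(B) = Σ P(B|Aᵢ)×P(Aᵢ)
  1/100×27/50 = 27/5000
  4/25×23/50 = 46/625
Sum = 79/1000

P(defect) = 79/1000 ≈ 7.90%


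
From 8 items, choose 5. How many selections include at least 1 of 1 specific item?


Complement: C(8,5) - C(7,5) = 56 - 21 = 35

35


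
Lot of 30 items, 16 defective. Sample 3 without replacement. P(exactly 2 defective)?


Hypergeometric: C(16,2)×C(14,1)/C(30,3)
= 120×14/4060 = 12/29

P(X=2) = 12/29 ≈ 41.38%


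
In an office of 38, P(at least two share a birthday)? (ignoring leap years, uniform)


P(all different) = Π(365-i)/365 for i=0..37
= 0.135932
P(match) = 1 - 0.135932 = 0.864068

P ≈ 0.8641 ≈ 86.41%


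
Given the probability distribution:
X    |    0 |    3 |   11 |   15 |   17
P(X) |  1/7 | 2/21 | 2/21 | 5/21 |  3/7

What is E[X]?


E[X] = Σ x·P(X=x)
= (0)×(1/7) + (3)×(2/21) + (11)×(2/21) + (15)×(5/21) + (17)×(3/7)
= 256/21

E[X] = 256/21


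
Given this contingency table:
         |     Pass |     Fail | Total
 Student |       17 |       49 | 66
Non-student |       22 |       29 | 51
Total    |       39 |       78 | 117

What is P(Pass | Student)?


P(Pass | Student) = 17/(17+49) = 17/66

P(Pass|Student) = 17/66 ≈ 25.76%


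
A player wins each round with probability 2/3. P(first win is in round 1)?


Geometric: P(X=1) = (1-p)^(k-1)×p = (1/3)^0×2/3 = 2/3

P(X=1) = 2/3 ≈ 66.67%


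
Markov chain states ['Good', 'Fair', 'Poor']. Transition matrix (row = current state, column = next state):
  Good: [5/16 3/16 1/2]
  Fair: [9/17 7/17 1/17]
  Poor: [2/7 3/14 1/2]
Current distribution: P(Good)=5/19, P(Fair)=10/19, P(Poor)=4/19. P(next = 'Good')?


P(next=Good) = Σᵢ P(now=i)×P(i→Good)
= 5/19×5/16 + 10/19×9/17 + 4/19×2/7
= 25/304 + 90/323 + 8/133 = 15231/36176

P = 15231/36176 ≈ 0.4210


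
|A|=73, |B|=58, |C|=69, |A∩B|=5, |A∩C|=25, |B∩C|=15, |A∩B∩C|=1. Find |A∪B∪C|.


|A∪B∪C| = 73+58+69-5-25-15+1 = 156

|A∪B∪C| = 156


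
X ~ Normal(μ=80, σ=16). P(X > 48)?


z = (48-80)/16 = -2.0
P(X > 48) = 1 - P(Z ≤ -2.0) = 1 - 0.0228 = 0.9772

P(X > 48) ≈ 0.9772


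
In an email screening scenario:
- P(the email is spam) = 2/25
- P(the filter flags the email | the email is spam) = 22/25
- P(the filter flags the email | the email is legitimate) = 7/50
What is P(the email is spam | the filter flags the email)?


Using Bayes' theorem:
P(A|B) = P(B|A)·P(A) / P(B)

P(the filter flags the email) = 22/25 × 2/25 + 7/50 × 23/25
= 44/625 + 161/1250 = 249/1250

P(the email is spam|the filter flags the email) = (44/625) / (249/1250) = 88/249

P(the email is spam|the filter flags the email) = 88/249 ≈ 35.34%


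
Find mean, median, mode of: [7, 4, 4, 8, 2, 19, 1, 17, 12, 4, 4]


Sorted: [1, 2, 4, 4, 4, 4, 7, 8, 12, 17, 19]
Mean = 82/11
Median = 4
Freq: {7: 1, 4: 4, 8: 1, 2: 1, 19: 1, 1: 1, 17: 1, 12: 1}
Mode: [4]

Mean=82/11, Median=4, Mode=4


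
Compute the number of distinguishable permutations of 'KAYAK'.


Letters: 5, freq: {'K': 2, 'A': 2, 'Y': 1}
5!/(2!×2!×1!) = 120/4 = 30

30


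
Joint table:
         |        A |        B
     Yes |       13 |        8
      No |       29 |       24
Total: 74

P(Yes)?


P(Yes) = (13+8)/74 = 21/74

P(Yes) = 21/74 ≈ 28.38%


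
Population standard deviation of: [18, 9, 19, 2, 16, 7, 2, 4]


Mean = 77/8
  (18-77/8)²=4489/64
  (9-77/8)²=25/64
  (19-77/8)²=5625/64
  (2-77/8)²=3721/64
  (16-77/8)²=2601/64
  (7-77/8)²=441/64
  (2-77/8)²=3721/64
  (4-77/8)²=2025/64
Σ(x-μ)² = 2831/8
σ² = (2831/8)/8 = 2831/64

σ = √(2831/64) ≈ 6.6509


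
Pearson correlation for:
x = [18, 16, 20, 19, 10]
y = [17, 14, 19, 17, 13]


n=5, Σx=83, Σy=80, Σxy=1363, Σx²=1441, Σy²=1304
r = (5×1363 - 83×80)/√((5×1441 - 83²)(5×1304 - 80²))
= 175/√(316×120) = 175/√37920 ≈ 175/194.7306 ≈ 0.8987

r ≈ 0.8987


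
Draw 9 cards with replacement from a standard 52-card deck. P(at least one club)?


P(not a club) = 39/52 = 3/4
P(none in 9 draws) = (3/4)^9 = 19683/262144
P(≥1 club) = 1 - 19683/262144 = 242461/262144

P = 242461/262144 ≈ 92.49%


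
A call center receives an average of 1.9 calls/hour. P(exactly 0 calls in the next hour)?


Poisson(λ=1.9): P(X=0) = e^(-λ)×λ^k/k!
= e^(-1.9) × 1.9^0 / 0!
≈ 0.1495686192 × 1 / 1 ≈ 0.149569

P(X=0) ≈ 0.149569 ≈ 14.96%


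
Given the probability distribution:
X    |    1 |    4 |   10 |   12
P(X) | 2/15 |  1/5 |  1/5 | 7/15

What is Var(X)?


E[X] = 128/15
E[X²] = 1358/15
Var(X) = E[X²] - (E[X])² = 1358/15 - 16384/225 = 3986/225

Var(X) = 3986/225 ≈ 17.7156


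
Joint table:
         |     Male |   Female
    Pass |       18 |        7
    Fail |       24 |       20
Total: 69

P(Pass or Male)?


P(Pass∨Male) = P(Pass) + P(Male) - P(Pass∧Male)
= (25 + 42 - 18)/69 = 49/69

P = 49/69 ≈ 71.01%


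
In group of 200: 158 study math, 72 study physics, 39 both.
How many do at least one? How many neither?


|A∪B| = 158+72-39 = 191
Neither = 200-191 = 9

At least one: 191; Neither: 9


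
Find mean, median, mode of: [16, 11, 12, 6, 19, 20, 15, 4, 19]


Sorted: [4, 6, 11, 12, 15, 16, 19, 19, 20]
Mean = 122/9
Median = 15
Freq: {16: 1, 11: 1, 12: 1, 6: 1, 19: 2, 20: 1, 15: 1, 4: 1}
Mode: [19]

Mean=122/9, Median=15, Mode=19


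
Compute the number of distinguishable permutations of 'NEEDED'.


Letters: 6, freq: {'N': 1, 'E': 3, 'D': 2}
6!/(1!×3!×2!) = 720/12 = 60

60


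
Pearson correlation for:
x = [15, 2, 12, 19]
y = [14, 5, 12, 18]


n=4, Σx=48, Σy=49, Σxy=706, Σx²=734, Σy²=689
r = (4×706 - 48×49)/√((4×734 - 48²)(4×689 - 49²))
= 472/√(632×355) = 472/√224360 ≈ 472/473.6665 ≈ 0.9965

r ≈ 0.9965


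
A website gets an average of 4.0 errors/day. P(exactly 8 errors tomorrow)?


Poisson(λ=4.0): P(X=8) = e^(-λ)×λ^k/k!
= e^(-4.0) × 4.0^8 / 8!
≈ 0.01831563889 × 65536 / 40320 ≈ 0.029770

P(X=8) ≈ 0.029770 ≈ 2.98%


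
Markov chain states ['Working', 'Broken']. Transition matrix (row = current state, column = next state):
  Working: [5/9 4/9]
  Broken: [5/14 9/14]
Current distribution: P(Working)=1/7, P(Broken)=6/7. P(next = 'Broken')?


P(next=Broken) = Σᵢ P(now=i)×P(i→Broken)
= 1/7×4/9 + 6/7×9/14
= 4/63 + 27/49 = 271/441

P = 271/441 ≈ 0.6145


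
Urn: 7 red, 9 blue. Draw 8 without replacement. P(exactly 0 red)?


Hypergeometric: C(7,0)×C(9,8)/C(16,8)
= 1×9/12870 = 1/1430

P(X=0) = 1/1430 ≈ 0.07%


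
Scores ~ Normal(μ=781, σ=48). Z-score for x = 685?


z = (x - μ)/σ = (685 - 781)/48 = -2.0

z = -2.0


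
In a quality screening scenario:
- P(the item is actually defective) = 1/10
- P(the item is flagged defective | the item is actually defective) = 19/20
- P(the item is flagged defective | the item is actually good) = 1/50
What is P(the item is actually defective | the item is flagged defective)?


Using Bayes' theorem:
P(A|B) = P(B|A)·P(A) / P(B)

P(the item is flagged defective) = 19/20 × 1/10 + 1/50 × 9/10
= 19/200 + 9/500 = 113/1000

P(the item is actually defective|the item is flagged defective) = (19/200) / (113/1000) = 95/113

P(the item is actually defective|the item is flagged defective) = 95/113 ≈ 84.07%


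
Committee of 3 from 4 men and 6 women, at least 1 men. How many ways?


Count by #men:
  1M,2W: C(4,1)×C(6,2)=60
  2M,1W: C(4,2)×C(6,1)=36
  3M,0W: C(4,3)×C(6,0)=4
Total = 100

100


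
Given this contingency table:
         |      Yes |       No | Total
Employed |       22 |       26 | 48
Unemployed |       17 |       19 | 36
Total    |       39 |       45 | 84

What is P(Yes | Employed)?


P(Yes | Employed) = 22/(22+26) = 22/48 = 11/24

P(Yes|Employed) = 11/24 ≈ 45.83%


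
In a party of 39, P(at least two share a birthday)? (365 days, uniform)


P(all different) = Π(365-i)/365 for i=0..38
= 0.121780
P(match) = 1 - 0.121780 = 0.878220

P ≈ 0.8782 ≈ 87.82%


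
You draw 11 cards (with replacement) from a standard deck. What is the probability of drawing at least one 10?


P(not a 10) = 48/52 = 12/13
P(none in 11 draws) = (12/13)^11 = 743008370688/1792160394037
P(≥1 10) = 1 - 743008370688/1792160394037 = 1049152023349/1792160394037

P = 1049152023349/1792160394037 ≈ 58.54%


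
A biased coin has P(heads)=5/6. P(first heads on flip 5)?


Geometric: P(X=5) = (1-p)^(k-1)×p = (1/6)^4×5/6 = 5/7776

P(X=5) = 5/7776 ≈ 0.06%


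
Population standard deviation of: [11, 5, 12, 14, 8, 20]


Mean = 70/6 = 35/3
  (11-35/3)²=4/9
  (5-35/3)²=400/9
  (12-35/3)²=1/9
  (14-35/3)²=49/9
  (8-35/3)²=121/9
  (20-35/3)²=625/9
Σ(x-μ)² = 400/3
σ² = (400/3)/6 = 200/9

σ = √(200/9) ≈ 4.7140


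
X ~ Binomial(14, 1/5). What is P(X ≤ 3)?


P(X ≤ 3) = Σ P(X=i) for i=0..3
P(X=0) = 268435456/6103515625
P(X=1) = 939524096/6103515625
P(X=2) = 1526726656/6103515625
P(X=3) = 1526726656/6103515625
Sum = 4261412864/6103515625

P(X ≤ 3) = 4261412864/6103515625 ≈ 69.82%


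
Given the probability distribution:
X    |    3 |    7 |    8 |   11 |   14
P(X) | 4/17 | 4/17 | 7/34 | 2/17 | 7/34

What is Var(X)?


E[X] = 139/17
E[X²] = 1384/17
Var(X) = E[X²] - (E[X])² = 1384/17 - 19321/289 = 4207/289

Var(X) = 4207/289 ≈ 14.5571


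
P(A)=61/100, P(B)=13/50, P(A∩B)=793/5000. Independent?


P(A)×P(B) = 793/5000
P(A∩B) = 793/5000
Equal ✓ → Independent

Yes, independent


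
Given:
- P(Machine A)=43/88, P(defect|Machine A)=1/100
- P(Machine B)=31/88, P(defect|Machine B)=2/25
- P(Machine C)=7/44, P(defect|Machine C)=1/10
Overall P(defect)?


P(B) = Σ P(B|Aᵢ)×P(Aᵢ)
  1/100×43/88 = 43/8800
  2/25×31/88 = 31/1100
  1/10×7/44 = 7/440
Sum = 431/8800

P(defect) = 431/8800 ≈ 4.90%


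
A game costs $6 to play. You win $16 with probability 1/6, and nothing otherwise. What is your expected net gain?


E[gain] = (16-6)×1/6 + (-6)×5/6
= 5/3 - 5 = -10/3

Expected net gain = $-10/3 ≈ $-3.33


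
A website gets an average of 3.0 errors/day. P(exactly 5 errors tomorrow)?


Poisson(λ=3.0): P(X=5) = e^(-λ)×λ^k/k!
= e^(-3.0) × 3.0^5 / 5!
≈ 0.04978706837 × 243 / 120 ≈ 0.100819

P(X=5) ≈ 0.100819 ≈ 10.08%


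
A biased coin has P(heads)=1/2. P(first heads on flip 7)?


Geometric: P(X=7) = (1-p)^(k-1)×p = (1/2)^6×1/2 = 1/128

P(X=7) = 1/128 ≈ 0.78%


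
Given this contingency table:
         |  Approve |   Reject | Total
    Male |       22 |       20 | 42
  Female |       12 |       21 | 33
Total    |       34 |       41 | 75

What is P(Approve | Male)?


P(Approve | Male) = 22/(22+20) = 22/42 = 11/21

P(Approve|Male) = 11/21 ≈ 52.38%


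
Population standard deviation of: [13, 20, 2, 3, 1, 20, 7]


Mean = 66/7
  (13-66/7)²=625/49
  (20-66/7)²=5476/49
  (2-66/7)²=2704/49
  (3-66/7)²=2025/49
  (1-66/7)²=3481/49
  (20-66/7)²=5476/49
  (7-66/7)²=289/49
Σ(x-μ)² = 2868/7
σ² = (2868/7)/7 = 2868/49

σ = √(2868/49) ≈ 7.6505


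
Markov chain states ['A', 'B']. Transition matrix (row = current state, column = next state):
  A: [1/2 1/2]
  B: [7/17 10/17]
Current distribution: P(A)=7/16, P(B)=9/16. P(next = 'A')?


P(next=A) = Σᵢ P(now=i)×P(i→A)
= 7/16×1/2 + 9/16×7/17
= 7/32 + 63/272 = 245/544

P = 245/544 ≈ 0.4504


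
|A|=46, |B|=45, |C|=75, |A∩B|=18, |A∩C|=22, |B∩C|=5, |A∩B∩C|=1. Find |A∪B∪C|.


|A∪B∪C| = 46+45+75-18-22-5+1 = 122

|A∪B∪C| = 122


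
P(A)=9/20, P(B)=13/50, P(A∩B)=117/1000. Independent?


P(A)×P(B) = 117/1000
P(A∩B) = 117/1000
Equal ✓ → Independent

Yes, independent


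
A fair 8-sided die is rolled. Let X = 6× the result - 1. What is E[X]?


E[die] = (1+8)/2 = 9/2
E[X] = 6×9/2 - 1 = 26

E[X] = 26


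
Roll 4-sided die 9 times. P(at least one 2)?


P(no 2)^9 = (3/4)^9 = 19683/262144
P(≥1) = 1 - 19683/262144 = 242461/262144

P = 242461/262144 ≈ 92.49%


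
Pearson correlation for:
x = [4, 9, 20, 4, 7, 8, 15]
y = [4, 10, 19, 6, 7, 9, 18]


n=7, Σx=67, Σy=73, Σxy=901, Σx²=851, Σy²=967
r = (7×901 - 67×73)/√((7×851 - 67²)(7×967 - 73²))
= 1416/√(1468×1440) = 1416/√2113920 ≈ 1416/1453.9326 ≈ 0.9739

r ≈ 0.9739


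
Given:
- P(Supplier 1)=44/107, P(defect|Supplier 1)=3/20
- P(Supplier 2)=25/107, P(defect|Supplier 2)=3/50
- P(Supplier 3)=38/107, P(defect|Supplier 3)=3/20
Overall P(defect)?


P(B) = Σ P(B|Aᵢ)×P(Aᵢ)
  3/20×44/107 = 33/535
  3/50×25/107 = 3/214
  3/20×38/107 = 57/1070
Sum = 69/535

P(defect) = 69/535 ≈ 12.90%


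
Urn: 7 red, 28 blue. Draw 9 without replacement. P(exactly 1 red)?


Hypergeometric: C(7,1)×C(28,8)/C(35,9)
= 7×3108105/70607460 = 18837/61132

P(X=1) = 18837/61132 ≈ 30.81%


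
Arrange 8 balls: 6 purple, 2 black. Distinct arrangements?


8!/(6!×2!) = 28

28


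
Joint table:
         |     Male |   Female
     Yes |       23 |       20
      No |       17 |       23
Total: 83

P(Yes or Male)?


P(Yes∨Male) = P(Yes) + P(Male) - P(Yes∧Male)
= (43 + 40 - 23)/83 = 60/83

P = 60/83 ≈ 72.29%


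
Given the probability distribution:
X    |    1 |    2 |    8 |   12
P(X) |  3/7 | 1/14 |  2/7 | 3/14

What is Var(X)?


E[X] = 38/7
E[X²] = 349/7
Var(X) = E[X²] - (E[X])² = 349/7 - 1444/49 = 999/49

Var(X) = 999/49 ≈ 20.3878


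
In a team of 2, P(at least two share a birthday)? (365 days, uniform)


P(all different) = Π(365-i)/365 for i=0..1
= 0.997260
P(match) = 1 - 0.997260 = 0.002740

P ≈ 0.0027 ≈ 0.27%


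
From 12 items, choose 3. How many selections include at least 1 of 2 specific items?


Complement: C(12,3) - C(10,3) = 220 - 120 = 100

100


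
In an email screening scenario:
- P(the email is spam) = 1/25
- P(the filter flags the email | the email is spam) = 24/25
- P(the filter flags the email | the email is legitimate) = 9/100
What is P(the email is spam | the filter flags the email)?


Using Bayes' theorem:
P(A|B) = P(B|A)·P(A) / P(B)

P(the filter flags the email) = 24/25 × 1/25 + 9/100 × 24/25
= 24/625 + 54/625 = 78/625

P(the email is spam|the filter flags the email) = (24/625) / (78/625) = 4/13

P(the email is spam|the filter flags the email) = 4/13 ≈ 30.77%


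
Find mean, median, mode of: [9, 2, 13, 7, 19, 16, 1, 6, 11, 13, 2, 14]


Sorted: [1, 2, 2, 6, 7, 9, 11, 13, 13, 14, 16, 19]
Mean = 113/12
Median = 10
Freq: {9: 1, 2: 2, 13: 2, 7: 1, 19: 1, 16: 1, 1: 1, 6: 1, 11: 1, 14: 1}
Mode: [2, 13]

Mean=113/12, Median=10, Mode=[2, 13]


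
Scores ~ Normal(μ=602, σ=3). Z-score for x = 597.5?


z = (x - μ)/σ = (597.5 - 602)/3 = -1.5

z = -1.5


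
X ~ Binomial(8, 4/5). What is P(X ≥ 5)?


P(X ≥ 5) = Σ P(X=i) for i=5..8
P(X=5) = 57344/390625
P(X=6) = 114688/390625
P(X=7) = 131072/390625
P(X=8) = 65536/390625
Sum = 73728/78125

P(X ≥ 5) = 73728/78125 ≈ 94.37%


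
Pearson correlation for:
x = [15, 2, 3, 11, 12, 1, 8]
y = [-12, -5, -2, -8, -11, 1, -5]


n=7, Σx=52, Σy=-42, Σxy=-455, Σx²=568, Σy²=384
r = (7×(-455) - 52×(-42))/√((7×568 - 52²)(7×384 - (-42)²))
= -1001/√(1272×924) = -1001/√1175328 ≈ -1001/1084.1255 ≈ -0.9233

r ≈ -0.9233


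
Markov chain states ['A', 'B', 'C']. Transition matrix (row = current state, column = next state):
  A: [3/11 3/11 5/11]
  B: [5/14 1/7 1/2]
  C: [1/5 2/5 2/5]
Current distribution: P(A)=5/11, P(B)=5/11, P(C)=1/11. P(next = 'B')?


P(next=B) = Σᵢ P(now=i)×P(i→B)
= 5/11×3/11 + 5/11×1/7 + 1/11×2/5
= 15/121 + 5/77 + 2/55 = 954/4235

P = 954/4235 ≈ 0.2253


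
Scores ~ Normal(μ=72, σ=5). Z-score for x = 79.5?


z = (x - μ)/σ = (79.5 - 72)/5 = 1.5

z = 1.5


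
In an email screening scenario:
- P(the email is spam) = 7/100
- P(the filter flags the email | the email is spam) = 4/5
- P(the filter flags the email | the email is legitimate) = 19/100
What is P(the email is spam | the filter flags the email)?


Using Bayes' theorem:
P(A|B) = P(B|A)·P(A) / P(B)

P(the filter flags the email) = 4/5 × 7/100 + 19/100 × 93/100
= 7/125 + 1767/10000 = 2327/10000

P(the email is spam|the filter flags the email) = (7/125) / (2327/10000) = 560/2327

P(the email is spam|the filter flags the email) = 560/2327 ≈ 24.07%


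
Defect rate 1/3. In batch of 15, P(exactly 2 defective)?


Binomial: P(X=2) = C(15,2)×p^2×(1-p)^13
= 105 × 1/9 × 8192/1594323 = 286720/4782969

P(X=2) = 286720/4782969 ≈ 5.99%


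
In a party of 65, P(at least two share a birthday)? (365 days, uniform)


P(all different) = Π(365-i)/365 for i=0..64
= 0.002317
P(match) = 1 - 0.002317 = 0.997683

P ≈ 0.9977 ≈ 99.77%


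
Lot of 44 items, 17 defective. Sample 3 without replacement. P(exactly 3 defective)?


Hypergeometric: C(17,3)×C(27,0)/C(44,3)
= 680×1/13244 = 170/3311

P(X=3) = 170/3311 ≈ 5.13%


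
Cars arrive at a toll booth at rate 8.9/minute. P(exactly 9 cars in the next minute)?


Poisson(λ=8.9): P(X=9) = e^(-λ)×λ^k/k!
= e^(-8.9) × 8.9^9 / 9!
≈ 0.0001363889265 × 350356403.707 / 362880 ≈ 0.131682

P(X=9) ≈ 0.131682 ≈ 13.17%


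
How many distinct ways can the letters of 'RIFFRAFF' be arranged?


Letters: 8, freq: {'R': 2, 'I': 1, 'F': 4, 'A': 1}
8!/(2!×1!×4!×1!) = 40320/48 = 840

840


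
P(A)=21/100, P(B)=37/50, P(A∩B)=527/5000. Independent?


P(A)×P(B) = 777/5000
P(A∩B) = 527/5000
Not equal → NOT independent

No, not independent


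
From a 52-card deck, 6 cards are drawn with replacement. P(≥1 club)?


P(not a club) = 39/52 = 3/4
P(none in 6 draws) = (3/4)^6 = 729/4096
P(≥1 club) = 1 - 729/4096 = 3367/4096

P = 3367/4096 ≈ 82.20%


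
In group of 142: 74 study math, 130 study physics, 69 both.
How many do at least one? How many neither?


|A∪B| = 74+130-69 = 135
Neither = 142-135 = 7

At least one: 135; Neither: 7


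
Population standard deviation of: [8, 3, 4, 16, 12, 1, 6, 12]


Mean = 62/8 = 31/4
  (8-31/4)²=1/16
  (3-31/4)²=361/16
  (4-31/4)²=225/16
  (16-31/4)²=1089/16
  (12-31/4)²=289/16
  (1-31/4)²=729/16
  (6-31/4)²=49/16
  (12-31/4)²=289/16
Σ(x-μ)² = 379/2
σ² = (379/2)/8 = 379/16

σ = √(379/16) ≈ 4.8670


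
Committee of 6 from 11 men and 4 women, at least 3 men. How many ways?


Count by #men:
  3M,3W: C(11,3)×C(4,3)=660
  4M,2W: C(11,4)×C(4,2)=1980
  5M,1W: C(11,5)×C(4,1)=1848
  6M,0W: C(11,6)×C(4,0)=462
Total = 4950

4950


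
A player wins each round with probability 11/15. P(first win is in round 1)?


Geometric: P(X=1) = (1-p)^(k-1)×p = (4/15)^0×11/15 = 11/15

P(X=1) = 11/15 ≈ 73.33%


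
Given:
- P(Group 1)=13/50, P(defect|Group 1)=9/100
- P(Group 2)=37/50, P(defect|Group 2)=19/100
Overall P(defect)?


P(B) = Σ P(B|Aᵢ)×P(Aᵢ)
  9/100×13/50 = 117/5000
  19/100×37/50 = 703/5000
Sum = 41/250

P(defect) = 41/250 ≈ 16.40%


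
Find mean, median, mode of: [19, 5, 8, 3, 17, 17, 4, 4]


Sorted: [3, 4, 4, 5, 8, 17, 17, 19]
Mean = 77/8
Median = 13/2
Freq: {19: 1, 5: 1, 8: 1, 3: 1, 17: 2, 4: 2}
Mode: [4, 17]

Mean=77/8, Median=13/2, Mode=[4, 17]


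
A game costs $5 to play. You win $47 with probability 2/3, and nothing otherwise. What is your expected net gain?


E[gain] = (47-5)×2/3 + (-5)×1/3
= 28 - 5/3 = 79/3

Expected net gain = $79/3 ≈ $26.33


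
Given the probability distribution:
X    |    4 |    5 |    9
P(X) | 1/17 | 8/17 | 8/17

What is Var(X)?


E[X] = 116/17
E[X²] = 864/17
Var(X) = E[X²] - (E[X])² = 864/17 - 13456/289 = 1232/289

Var(X) = 1232/289 ≈ 4.2630


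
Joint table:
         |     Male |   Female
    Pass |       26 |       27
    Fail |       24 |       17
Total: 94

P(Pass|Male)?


P(Pass|Male) = 26/(26+24) = 26/50 = 13/25

P = 13/25 ≈ 52.00%


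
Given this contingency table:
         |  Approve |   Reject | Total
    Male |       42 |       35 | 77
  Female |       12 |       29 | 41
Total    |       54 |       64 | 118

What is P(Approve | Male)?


P(Approve | Male) = 42/(42+35) = 42/77 = 6/11

P(Approve|Male) = 6/11 ≈ 54.55%


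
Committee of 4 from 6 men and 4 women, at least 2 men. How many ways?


Count by #men:
  2M,2W: C(6,2)×C(4,2)=90
  3M,1W: C(6,3)×C(4,1)=80
  4M,0W: C(6,4)×C(4,0)=15
Total = 185

185


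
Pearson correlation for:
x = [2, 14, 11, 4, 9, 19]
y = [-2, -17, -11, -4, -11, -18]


n=6, Σx=59, Σy=-63, Σxy=-820, Σx²=779, Σy²=875
r = (6×(-820) - 59×(-63))/√((6×779 - 59²)(6×875 - (-63)²))
= -1203/√(1193×1281) = -1203/√1528233 ≈ -1203/1236.2172 ≈ -0.9731

r ≈ -0.9731


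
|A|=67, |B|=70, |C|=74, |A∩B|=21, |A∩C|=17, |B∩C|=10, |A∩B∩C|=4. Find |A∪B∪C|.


|A∪B∪C| = 67+70+74-21-17-10+4 = 167

|A∪B∪C| = 167


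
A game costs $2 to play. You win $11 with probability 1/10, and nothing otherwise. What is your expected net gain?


E[gain] = (11-2)×1/10 + (-2)×9/10
= 9/10 - 9/5 = -9/10

Expected net gain = $-9/10 ≈ $-0.90


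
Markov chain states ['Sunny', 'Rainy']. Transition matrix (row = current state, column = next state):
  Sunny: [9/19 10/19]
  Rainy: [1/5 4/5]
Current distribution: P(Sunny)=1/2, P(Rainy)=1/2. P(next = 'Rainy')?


P(next=Rainy) = Σᵢ P(now=i)×P(i→Rainy)
= 1/2×10/19 + 1/2×4/5
= 5/19 + 2/5 = 63/95

P = 63/95 ≈ 0.6632


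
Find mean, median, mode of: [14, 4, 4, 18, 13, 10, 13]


Sorted: [4, 4, 10, 13, 13, 14, 18]
Mean = 76/7
Median = 13
Freq: {14: 1, 4: 2, 18: 1, 13: 2, 10: 1}
Mode: [4, 13]

Mean=76/7, Median=13, Mode=[4, 13]


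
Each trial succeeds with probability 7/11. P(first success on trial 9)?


Geometric: P(X=9) = (1-p)^(k-1)×p = (4/11)^8×7/11 = 458752/2357947691

P(X=9) = 458752/2357947691 ≈ 0.02%


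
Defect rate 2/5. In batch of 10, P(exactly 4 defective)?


Binomial: P(X=4) = C(10,4)×p^4×(1-p)^6
= 210 × 16/625 × 729/15625 = 489888/1953125

P(X=4) = 489888/1953125 ≈ 25.08%


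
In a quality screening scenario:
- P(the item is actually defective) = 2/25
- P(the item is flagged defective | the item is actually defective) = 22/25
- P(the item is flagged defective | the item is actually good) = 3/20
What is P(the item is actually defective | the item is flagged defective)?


Using Bayes' theorem:
P(A|B) = P(B|A)·P(A) / P(B)

P(the item is flagged defective) = 22/25 × 2/25 + 3/20 × 23/25
= 44/625 + 69/500 = 521/2500

P(the item is actually defective|the item is flagged defective) = (44/625) / (521/2500) = 176/521

P(the item is actually defective|the item is flagged defective) = 176/521 ≈ 33.78%


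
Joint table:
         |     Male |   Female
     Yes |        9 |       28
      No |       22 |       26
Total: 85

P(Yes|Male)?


P(Yes|Male) = 9/(9+22) = 9/31

P = 9/31 ≈ 29.03%


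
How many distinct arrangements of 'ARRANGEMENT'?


Letters: 11, freq: {'A': 2, 'R': 2, 'N': 2, 'G': 1, 'E': 2, 'M': 1, 'T': 1}
11!/(2!×2!×2!×1!×2!×1!×1!) = 39916800/16 = 2494800

2494800


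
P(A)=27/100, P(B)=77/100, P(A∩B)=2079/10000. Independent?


P(A)×P(B) = 2079/10000
P(A∩B) = 2079/10000
Equal ✓ → Independent

Yes, independent


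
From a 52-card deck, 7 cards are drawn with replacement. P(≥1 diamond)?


P(not a diamond) = 39/52 = 3/4
P(none in 7 draws) = (3/4)^7 = 2187/16384
P(≥1 diamond) = 1 - 2187/16384 = 14197/16384

P = 14197/16384 ≈ 86.65%
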